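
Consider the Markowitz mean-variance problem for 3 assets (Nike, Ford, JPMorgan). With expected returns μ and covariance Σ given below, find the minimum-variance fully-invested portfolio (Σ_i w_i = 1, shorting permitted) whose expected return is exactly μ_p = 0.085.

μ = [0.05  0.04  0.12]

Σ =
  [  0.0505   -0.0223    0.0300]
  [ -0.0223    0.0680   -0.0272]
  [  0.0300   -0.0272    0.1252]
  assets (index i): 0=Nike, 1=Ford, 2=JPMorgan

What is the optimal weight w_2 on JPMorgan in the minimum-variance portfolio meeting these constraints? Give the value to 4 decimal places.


p=Σ⁻¹μ = [0.9679  1.3101  1.0112]
q=Σ⁻¹𝟙 = [27.2212  26.5236  7.2269]
a=μᵀp=0.222141  b=𝟙ᵀp=3.289228  c=𝟙ᵀq=60.971640  D=ac−b²=2.725299
λ₁=(c·0.085−b)/D = (60.971640·0.085−3.289228)/2.725299 = 0.694735
λ₂=(a−b·0.085)/D = (0.222141−3.289228·0.085)/2.725299 = -0.021078
w* = 0.694735·p + -0.021078·q:
  w_0 = 0.694735·0.9679 + -0.021078·27.2212 = 0.0987  (Nike)
  w_1 = 0.694735·1.3101 + -0.021078·26.5236 = 0.3511  (Ford)
  w_2 = 0.694735·1.0112 + -0.021078·7.2269 = 0.5502  (JPMorgan)
Σw_i=1.0000  μᵀw=0.0850
σ²=wᵀΣw=λ₁·μ_p+λ₂ = 0.694735·0.085 + -0.021078 = 0.037975 ≈ 0.0380

0.5502


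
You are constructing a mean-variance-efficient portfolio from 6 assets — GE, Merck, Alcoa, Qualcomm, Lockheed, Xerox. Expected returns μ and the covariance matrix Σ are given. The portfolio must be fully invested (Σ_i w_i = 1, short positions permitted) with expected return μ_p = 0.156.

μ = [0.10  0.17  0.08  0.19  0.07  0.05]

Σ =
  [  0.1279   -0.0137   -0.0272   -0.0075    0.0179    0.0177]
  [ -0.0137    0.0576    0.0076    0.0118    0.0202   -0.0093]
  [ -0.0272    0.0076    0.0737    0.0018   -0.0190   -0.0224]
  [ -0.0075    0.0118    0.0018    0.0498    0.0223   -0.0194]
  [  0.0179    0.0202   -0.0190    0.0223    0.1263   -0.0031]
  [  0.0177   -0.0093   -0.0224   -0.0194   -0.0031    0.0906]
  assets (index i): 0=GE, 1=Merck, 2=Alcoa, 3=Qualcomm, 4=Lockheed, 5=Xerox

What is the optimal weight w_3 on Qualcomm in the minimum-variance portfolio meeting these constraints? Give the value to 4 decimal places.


0.4553

x=Σ⁻¹μ = [1.5011  2.6973  1.6770  4.3118  -0.5534  1.8545]
y=Σ⁻¹𝟙 = [12.3221  14.3741  23.4263  24.3329  3.6213  21.2319]
a=μᵀx=1.616042  b=𝟙ᵀx=11.488246  c=𝟙ᵀy=99.308592  D=ac−b²=28.507058
λ₁=(c·0.156−b)/D = (99.308592·0.156−11.488246)/28.507058 = 0.140453
λ₂=(a−b·0.156)/D = (1.616042−11.488246·0.156)/28.507058 = -0.006178
w* = 0.140453·x + -0.006178·y:
  w_0 = 0.140453·1.5011 + -0.006178·12.3221 = 0.1347  (GE)
  w_1 = 0.140453·2.6973 + -0.006178·14.3741 = 0.2900  (Merck)
  w_2 = 0.140453·1.6770 + -0.006178·23.4263 = 0.0908  (Alcoa)
  w_3 = 0.140453·4.3118 + -0.006178·24.3329 = 0.4553  (Qualcomm)
  w_4 = 0.140453·-0.5534 + -0.006178·3.6213 = -0.1001  (Lockheed)
  w_5 = 0.140453·1.8545 + -0.006178·21.2319 = 0.1293  (Xerox)
Σw_i=1.0000  μᵀw=0.1560
σ²=wᵀΣw=λ₁·μ_p+λ₂ = 0.140453·0.156 + -0.006178 = 0.015732 ≈ 0.0157


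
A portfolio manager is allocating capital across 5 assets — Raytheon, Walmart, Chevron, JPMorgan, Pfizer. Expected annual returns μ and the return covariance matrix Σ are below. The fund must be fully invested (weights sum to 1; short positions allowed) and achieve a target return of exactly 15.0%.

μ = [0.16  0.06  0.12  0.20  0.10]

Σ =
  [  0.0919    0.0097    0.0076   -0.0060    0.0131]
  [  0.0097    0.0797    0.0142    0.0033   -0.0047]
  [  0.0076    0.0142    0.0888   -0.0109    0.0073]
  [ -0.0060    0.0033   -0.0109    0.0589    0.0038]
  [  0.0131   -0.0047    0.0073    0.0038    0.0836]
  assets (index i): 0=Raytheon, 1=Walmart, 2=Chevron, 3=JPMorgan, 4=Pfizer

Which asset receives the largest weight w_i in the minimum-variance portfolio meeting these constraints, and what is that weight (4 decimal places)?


x=Σ⁻¹μ = [1.7568  0.1321  1.5986  3.8233  0.6149]
y=Σ⁻¹𝟙 = [8.9153  9.3606  10.5317  18.7093  9.3209]
a=μᵀx=1.307011  b=𝟙ᵀx=7.925829  c=𝟙ᵀy=56.837743  D=ac−b²=11.468776
λ₁=(c·0.150−b)/D = (56.837743·0.150−7.925829)/11.468776 = 0.052301
λ₂=(a−b·0.150)/D = (1.307011−7.925829·0.150)/11.468776 = 0.010301
w* = 0.052301·x + 0.010301·y:
  w_0 = 0.052301·1.7568 + 0.010301·8.9153 = 0.1837  (Raytheon)
  w_1 = 0.052301·0.1321 + 0.010301·9.3606 = 0.1033  (Walmart)
  w_2 = 0.052301·1.5986 + 0.010301·10.5317 = 0.1921  (Chevron)
  w_3 = 0.052301·3.8233 + 0.010301·18.7093 = 0.3927  (JPMorgan)
  w_4 = 0.052301·0.6149 + 0.010301·9.3209 = 0.1282  (Pfizer)
Σw_i=1.0000  μᵀw=0.1500
σ²=wᵀΣw=λ₁·μ_p+λ₂ = 0.052301·0.150 + 0.010301 = 0.018146 ≈ 0.0181

JPMorgan (0.3927)


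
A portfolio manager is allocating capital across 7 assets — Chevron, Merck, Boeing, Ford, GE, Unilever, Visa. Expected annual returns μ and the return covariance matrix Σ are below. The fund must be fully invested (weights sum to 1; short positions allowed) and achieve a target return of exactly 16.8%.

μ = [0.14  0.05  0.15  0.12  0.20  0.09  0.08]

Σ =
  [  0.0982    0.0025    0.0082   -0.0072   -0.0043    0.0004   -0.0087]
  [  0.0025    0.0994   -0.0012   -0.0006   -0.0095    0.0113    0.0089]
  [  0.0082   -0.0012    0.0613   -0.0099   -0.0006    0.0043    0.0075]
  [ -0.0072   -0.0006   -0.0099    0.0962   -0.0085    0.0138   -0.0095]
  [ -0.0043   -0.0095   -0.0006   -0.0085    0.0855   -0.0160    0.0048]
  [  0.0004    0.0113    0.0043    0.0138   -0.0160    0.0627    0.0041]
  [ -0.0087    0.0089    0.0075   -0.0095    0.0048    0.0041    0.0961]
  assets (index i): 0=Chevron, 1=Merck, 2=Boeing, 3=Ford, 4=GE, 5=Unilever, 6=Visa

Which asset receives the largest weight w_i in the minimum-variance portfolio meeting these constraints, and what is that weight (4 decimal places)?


x=Σ⁻¹μ = [1.5226  0.5506  2.3715  1.7218  2.9026  1.4800  0.6963]
y=Σ⁻¹𝟙 = [11.1487  9.2361  15.1976  13.2494  16.7953  13.9359  9.2500]
a=μᵀx=1.572471  b=𝟙ᵀx=11.245467  c=𝟙ᵀy=88.812915  D=ac−b²=13.195207
λ₁=(c·0.168−b)/D = (88.812915·0.168−11.245467)/13.195207 = 0.278518
λ₂=(a−b·0.168)/D = (1.572471−11.245467·0.168)/13.195207 = -0.024006
w* = 0.278518·x + -0.024006·y:
  w_0 = 0.278518·1.5226 + -0.024006·11.1487 = 0.1564  (Chevron)
  w_1 = 0.278518·0.5506 + -0.024006·9.2361 = -0.0684  (Merck)
  w_2 = 0.278518·2.3715 + -0.024006·15.1976 = 0.2957  (Boeing)
  w_3 = 0.278518·1.7218 + -0.024006·13.2494 = 0.1615  (Ford)
  w_4 = 0.278518·2.9026 + -0.024006·16.7953 = 0.4052  (GE)
  w_5 = 0.278518·1.4800 + -0.024006·13.9359 = 0.0777  (Unilever)
  w_6 = 0.278518·0.6963 + -0.024006·9.2500 = -0.0281  (Visa)
Σw_i=1.0000  μᵀw=0.1680
σ²=wᵀΣw=λ₁·μ_p+λ₂ = 0.278518·0.168 + -0.024006 = 0.022785 ≈ 0.0228

GE (0.4052)


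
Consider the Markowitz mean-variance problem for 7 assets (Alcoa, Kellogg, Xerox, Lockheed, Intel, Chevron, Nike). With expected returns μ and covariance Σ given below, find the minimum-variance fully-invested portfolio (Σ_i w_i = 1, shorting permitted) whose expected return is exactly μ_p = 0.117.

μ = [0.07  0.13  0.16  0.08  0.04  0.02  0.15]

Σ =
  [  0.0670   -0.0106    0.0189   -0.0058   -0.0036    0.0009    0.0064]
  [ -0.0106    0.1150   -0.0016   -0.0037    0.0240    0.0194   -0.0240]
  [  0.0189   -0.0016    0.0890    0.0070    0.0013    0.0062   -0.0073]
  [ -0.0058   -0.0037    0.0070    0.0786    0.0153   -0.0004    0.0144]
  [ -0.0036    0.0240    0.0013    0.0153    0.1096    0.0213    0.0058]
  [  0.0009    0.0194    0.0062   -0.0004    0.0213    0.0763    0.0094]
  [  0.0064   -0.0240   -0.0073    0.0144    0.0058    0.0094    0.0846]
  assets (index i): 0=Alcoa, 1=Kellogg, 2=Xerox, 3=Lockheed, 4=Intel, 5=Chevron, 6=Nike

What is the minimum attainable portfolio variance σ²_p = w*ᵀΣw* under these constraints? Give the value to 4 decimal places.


0.0160

x=Σ⁻¹μ = [0.6261  1.8674  1.8968  0.5649  -0.1292  -0.6311  2.4019]
y=Σ⁻¹𝟙 = [14.3349  10.9553  7.9474  10.7896  3.5944  7.1231  11.6551]
a=μᵀx=0.977773  b=𝟙ᵀx=6.596891  c=𝟙ᵀy=66.399783  D=ac−b²=21.404964
λ₁=(c·0.117−b)/D = (66.399783·0.117−6.596891)/21.404964 = 0.054748
λ₂=(a−b·0.117)/D = (0.977773−6.596891·0.117)/21.404964 = 0.009621
w* = 0.054748·x + 0.009621·y:
  w_0 = 0.054748·0.6261 + 0.009621·14.3349 = 0.1722  (Alcoa)
  w_1 = 0.054748·1.8674 + 0.009621·10.9553 = 0.2076  (Kellogg)
  w_2 = 0.054748·1.8968 + 0.009621·7.9474 = 0.1803  (Xerox)
  w_3 = 0.054748·0.5649 + 0.009621·10.7896 = 0.1347  (Lockheed)
  w_4 = 0.054748·-0.1292 + 0.009621·3.5944 = 0.0275  (Intel)
  w_5 = 0.054748·-0.6311 + 0.009621·7.1231 = 0.0340  (Chevron)
  w_6 = 0.054748·2.4019 + 0.009621·11.6551 = 0.2436  (Nike)
Σw_i=1.0000  μᵀw=0.1170
σ²=wᵀΣw=λ₁·μ_p+λ₂ = 0.054748·0.117 + 0.009621 = 0.016027 ≈ 0.0160


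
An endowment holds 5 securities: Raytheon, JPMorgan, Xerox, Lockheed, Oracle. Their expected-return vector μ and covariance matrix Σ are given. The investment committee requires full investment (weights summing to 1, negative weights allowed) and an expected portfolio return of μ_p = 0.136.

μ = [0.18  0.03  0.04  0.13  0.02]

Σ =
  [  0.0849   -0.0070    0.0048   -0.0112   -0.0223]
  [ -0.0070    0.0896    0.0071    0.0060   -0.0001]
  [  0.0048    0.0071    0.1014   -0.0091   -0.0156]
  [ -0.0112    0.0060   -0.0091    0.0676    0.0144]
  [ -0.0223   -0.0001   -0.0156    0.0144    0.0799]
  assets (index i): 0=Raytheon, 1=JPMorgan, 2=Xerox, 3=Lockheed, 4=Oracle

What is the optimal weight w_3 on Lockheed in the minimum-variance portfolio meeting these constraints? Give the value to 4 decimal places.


0.3919

u=Σ⁻¹μ = [2.5919  0.3433  0.5539  2.2525  0.6763]
v=Σ⁻¹𝟙 = [18.4962  10.6598  12.2508  14.8525  17.4063]
a=μᵀu=0.805362  b=𝟙ᵀu=6.418087  c=𝟙ᵀv=73.665603  D=ac−b²=18.135635
λ₁=(c·0.136−b)/D = (73.665603·0.136−6.418087)/18.135635 = 0.198528
λ₂=(a−b·0.136)/D = (0.805362−6.418087·0.136)/18.135635 = -0.003722
w* = 0.198528·u + -0.003722·v:
  w_0 = 0.198528·2.5919 + -0.003722·18.4962 = 0.4457  (Raytheon)
  w_1 = 0.198528·0.3433 + -0.003722·10.6598 = 0.0285  (JPMorgan)
  w_2 = 0.198528·0.5539 + -0.003722·12.2508 = 0.0644  (Xerox)
  w_3 = 0.198528·2.2525 + -0.003722·14.8525 = 0.3919  (Lockheed)
  w_4 = 0.198528·0.6763 + -0.003722·17.4063 = 0.0695  (Oracle)
Σw_i=1.0000  μᵀw=0.1360
σ²=wᵀΣw=λ₁·μ_p+λ₂ = 0.198528·0.136 + -0.003722 = 0.023278 ≈ 0.0233


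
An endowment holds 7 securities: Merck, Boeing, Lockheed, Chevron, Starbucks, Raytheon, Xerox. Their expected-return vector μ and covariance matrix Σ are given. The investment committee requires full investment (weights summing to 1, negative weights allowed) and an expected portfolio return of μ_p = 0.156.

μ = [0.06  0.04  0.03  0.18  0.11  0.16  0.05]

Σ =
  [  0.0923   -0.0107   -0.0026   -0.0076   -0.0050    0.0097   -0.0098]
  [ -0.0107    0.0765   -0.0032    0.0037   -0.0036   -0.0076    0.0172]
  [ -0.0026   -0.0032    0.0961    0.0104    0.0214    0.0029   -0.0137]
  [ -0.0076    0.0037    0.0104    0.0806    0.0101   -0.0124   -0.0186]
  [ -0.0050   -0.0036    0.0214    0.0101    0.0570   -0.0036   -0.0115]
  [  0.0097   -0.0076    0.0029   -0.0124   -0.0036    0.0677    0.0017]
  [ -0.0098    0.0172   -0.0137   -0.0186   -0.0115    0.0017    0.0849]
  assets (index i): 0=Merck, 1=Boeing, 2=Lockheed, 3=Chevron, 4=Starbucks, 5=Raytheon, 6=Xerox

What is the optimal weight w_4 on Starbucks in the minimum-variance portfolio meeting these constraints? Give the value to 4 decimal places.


x=Σ⁻¹μ = [0.8963  0.5783  -0.3153  2.8307  2.1228  2.9102  1.3738]
y=Σ⁻¹𝟙 = [15.0346  13.2658  7.3005  16.7282  18.6967  17.4032  17.8534]
a=μᵀx=1.344792  b=𝟙ᵀx=10.396619  c=𝟙ᵀy=106.282426  D=ac−b²=34.838056
λ₁=(c·0.156−b)/D = (106.282426·0.156−10.396619)/34.838056 = 0.177491
λ₂=(a−b·0.156)/D = (1.344792−10.396619·0.156)/34.838056 = -0.007953
w* = 0.177491·x + -0.007953·y:
  w_0 = 0.177491·0.8963 + -0.007953·15.0346 = 0.0395  (Merck)
  w_1 = 0.177491·0.5783 + -0.007953·13.2658 = -0.0029  (Boeing)
  w_2 = 0.177491·-0.3153 + -0.007953·7.3005 = -0.1140  (Lockheed)
  w_3 = 0.177491·2.8307 + -0.007953·16.7282 = 0.3694  (Chevron)
  w_4 = 0.177491·2.1228 + -0.007953·18.6967 = 0.2281  (Starbucks)
  w_5 = 0.177491·2.9102 + -0.007953·17.4032 = 0.3781  (Raytheon)
  w_6 = 0.177491·1.3738 + -0.007953·17.8534 = 0.1018  (Xerox)
Σw_i=1.0000  μᵀw=0.1560
σ²=wᵀΣw=λ₁·μ_p+λ₂ = 0.177491·0.156 + -0.007953 = 0.019735 ≈ 0.0197

0.2281


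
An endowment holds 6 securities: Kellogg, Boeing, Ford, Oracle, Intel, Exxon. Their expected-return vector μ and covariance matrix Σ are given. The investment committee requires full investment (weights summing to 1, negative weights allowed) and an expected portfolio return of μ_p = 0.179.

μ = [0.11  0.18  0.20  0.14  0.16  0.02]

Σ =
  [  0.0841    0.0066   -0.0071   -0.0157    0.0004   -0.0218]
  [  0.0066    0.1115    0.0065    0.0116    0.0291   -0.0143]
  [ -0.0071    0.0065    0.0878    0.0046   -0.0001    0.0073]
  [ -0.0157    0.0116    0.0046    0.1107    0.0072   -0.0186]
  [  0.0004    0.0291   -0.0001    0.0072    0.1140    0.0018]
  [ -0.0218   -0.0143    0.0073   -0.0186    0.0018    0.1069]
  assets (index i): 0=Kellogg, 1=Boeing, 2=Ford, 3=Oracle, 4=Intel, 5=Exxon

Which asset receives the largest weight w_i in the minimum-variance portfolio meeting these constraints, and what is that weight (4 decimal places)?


Ford (0.4151)

p=Σ⁻¹μ = [1.8696  1.0623  2.2135  1.3915  1.0275  0.7841]
q=Σ⁻¹𝟙 = [18.6279  6.3220  10.4849  12.7716  6.0522  15.4033]
a=μᵀp=1.214454  b=𝟙ᵀp=8.348444  c=𝟙ᵀq=69.661813  D=ac−b²=14.904521
λ₁=(c·0.179−b)/D = (69.661813·0.179−8.348444)/14.904521 = 0.276495
λ₂=(a−b·0.179)/D = (1.214454−8.348444·0.179)/14.904521 = -0.018781
w* = 0.276495·p + -0.018781·q:
  w_0 = 0.276495·1.8696 + -0.018781·18.6279 = 0.1671  (Kellogg)
  w_1 = 0.276495·1.0623 + -0.018781·6.3220 = 0.1750  (Boeing)
  w_2 = 0.276495·2.2135 + -0.018781·10.4849 = 0.4151  (Ford)
  w_3 = 0.276495·1.3915 + -0.018781·12.7716 = 0.1449  (Oracle)
  w_4 = 0.276495·1.0275 + -0.018781·6.0522 = 0.1704  (Intel)
  w_5 = 0.276495·0.7841 + -0.018781·15.4033 = -0.0725  (Exxon)
Σw_i=1.0000  μᵀw=0.1790
σ²=wᵀΣw=λ₁·μ_p+λ₂ = 0.276495·0.179 + -0.018781 = 0.030712 ≈ 0.0307


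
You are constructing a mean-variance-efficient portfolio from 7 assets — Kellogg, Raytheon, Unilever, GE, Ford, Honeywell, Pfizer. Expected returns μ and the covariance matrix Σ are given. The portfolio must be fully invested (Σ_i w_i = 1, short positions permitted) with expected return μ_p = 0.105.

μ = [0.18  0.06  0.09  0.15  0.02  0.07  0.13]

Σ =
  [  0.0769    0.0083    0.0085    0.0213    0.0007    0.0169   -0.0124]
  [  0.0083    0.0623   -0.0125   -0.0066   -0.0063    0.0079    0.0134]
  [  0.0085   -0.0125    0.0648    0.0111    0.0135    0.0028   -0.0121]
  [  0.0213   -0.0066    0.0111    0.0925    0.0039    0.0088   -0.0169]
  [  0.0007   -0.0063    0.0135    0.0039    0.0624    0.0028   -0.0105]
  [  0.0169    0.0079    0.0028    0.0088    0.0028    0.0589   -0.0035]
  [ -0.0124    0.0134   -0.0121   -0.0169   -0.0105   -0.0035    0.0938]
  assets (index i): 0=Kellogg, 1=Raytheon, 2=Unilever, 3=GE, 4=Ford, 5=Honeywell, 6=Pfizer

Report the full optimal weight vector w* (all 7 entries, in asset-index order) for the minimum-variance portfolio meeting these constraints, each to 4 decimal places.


0.1469  0.1399  0.1665  0.1339  0.1198  0.0900  0.2030

x=Σ⁻¹μ = [1.9857  0.6589  1.3154  1.3744  0.3179  0.3674  2.0209]
y=Σ⁻¹𝟙 = [6.8330  16.1568  15.0666  9.6460  15.7735  10.8408  15.1079]
a=μᵀx=1.016304  b=𝟙ᵀx=8.040598  c=𝟙ᵀy=89.424587  D=ac−b²=26.231309
λ₁=(c·0.105−b)/D = (89.424587·0.105−8.040598)/26.231309 = 0.051426
λ₂=(a−b·0.105)/D = (1.016304−8.040598·0.105)/26.231309 = 0.006559
w* = 0.051426·x + 0.006559·y:
  w_0 = 0.051426·1.9857 + 0.006559·6.8330 = 0.1469  (Kellogg)
  w_1 = 0.051426·0.6589 + 0.006559·16.1568 = 0.1399  (Raytheon)
  w_2 = 0.051426·1.3154 + 0.006559·15.0666 = 0.1665  (Unilever)
  w_3 = 0.051426·1.3744 + 0.006559·9.6460 = 0.1339  (GE)
  w_4 = 0.051426·0.3179 + 0.006559·15.7735 = 0.1198  (Ford)
  w_5 = 0.051426·0.3674 + 0.006559·10.8408 = 0.0900  (Honeywell)
  w_6 = 0.051426·2.0209 + 0.006559·15.1079 = 0.2030  (Pfizer)
Σw_i=1.0000  μᵀw=0.1050
σ²=wᵀΣw=λ₁·μ_p+λ₂ = 0.051426·0.105 + 0.006559 = 0.011958 ≈ 0.0120


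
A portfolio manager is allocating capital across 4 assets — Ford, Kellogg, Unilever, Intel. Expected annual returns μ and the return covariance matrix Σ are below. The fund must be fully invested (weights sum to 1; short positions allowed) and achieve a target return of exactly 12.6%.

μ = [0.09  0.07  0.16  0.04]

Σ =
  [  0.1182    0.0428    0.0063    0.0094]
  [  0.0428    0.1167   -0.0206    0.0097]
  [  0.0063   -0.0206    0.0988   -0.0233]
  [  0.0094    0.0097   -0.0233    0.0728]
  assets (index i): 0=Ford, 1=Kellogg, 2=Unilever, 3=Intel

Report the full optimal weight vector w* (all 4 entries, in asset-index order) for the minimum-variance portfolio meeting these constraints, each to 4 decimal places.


0.0766  0.1708  0.6421  0.1106

p=Σ⁻¹μ = [0.2963  0.7579  2.0068  1.0525]
q=Σ⁻¹𝟙 = [3.0562  8.8096  15.8276  17.2335]
a=μᵀp=0.442905  b=𝟙ᵀp=4.113481  c=𝟙ᵀq=44.926882  D=ac−b²=2.977613
λ₁=(c·0.126−b)/D = (44.926882·0.126−4.113481)/2.977613 = 0.519646
λ₂=(a−b·0.126)/D = (0.442905−4.113481·0.126)/2.977613 = -0.025320
w* = 0.519646·p + -0.025320·q:
  w_0 = 0.519646·0.2963 + -0.025320·3.0562 = 0.0766  (Ford)
  w_1 = 0.519646·0.7579 + -0.025320·8.8096 = 0.1708  (Kellogg)
  w_2 = 0.519646·2.0068 + -0.025320·15.8276 = 0.6421  (Unilever)
  w_3 = 0.519646·1.0525 + -0.025320·17.2335 = 0.1106  (Intel)
Σw_i=1.0000  μᵀw=0.1260
σ²=wᵀΣw=λ₁·μ_p+λ₂ = 0.519646·0.126 + -0.025320 = 0.040155 ≈ 0.0402


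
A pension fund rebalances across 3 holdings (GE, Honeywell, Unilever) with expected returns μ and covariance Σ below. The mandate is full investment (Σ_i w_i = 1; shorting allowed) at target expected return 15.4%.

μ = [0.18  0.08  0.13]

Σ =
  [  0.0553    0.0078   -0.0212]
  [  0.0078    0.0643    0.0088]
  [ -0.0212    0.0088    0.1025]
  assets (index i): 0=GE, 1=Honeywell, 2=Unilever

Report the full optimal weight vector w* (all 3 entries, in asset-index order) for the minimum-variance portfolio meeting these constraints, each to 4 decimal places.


0.5849  0.1049  0.3102

p=Σ⁻¹μ = [3.9723  0.4819  2.0485]
q=Σ⁻¹𝟙 = [21.6025  11.1155  13.2698]
a=μᵀp=1.019879  b=𝟙ᵀp=6.502771  c=𝟙ᵀq=45.987837  D=ac−b²=4.615997
λ₁=(c·0.154−b)/D = (45.987837·0.154−6.502771)/4.615997 = 0.125511
λ₂=(a−b·0.154)/D = (1.019879−6.502771·0.154)/4.615997 = 0.003997
w* = 0.125511·p + 0.003997·q:
  w_0 = 0.125511·3.9723 + 0.003997·21.6025 = 0.5849  (GE)
  w_1 = 0.125511·0.4819 + 0.003997·11.1155 = 0.1049  (Honeywell)
  w_2 = 0.125511·2.0485 + 0.003997·13.2698 = 0.3102  (Unilever)
Σw_i=1.0000  μᵀw=0.1540
σ²=wᵀΣw=λ₁·μ_p+λ₂ = 0.125511·0.154 + 0.003997 = 0.023326 ≈ 0.0233


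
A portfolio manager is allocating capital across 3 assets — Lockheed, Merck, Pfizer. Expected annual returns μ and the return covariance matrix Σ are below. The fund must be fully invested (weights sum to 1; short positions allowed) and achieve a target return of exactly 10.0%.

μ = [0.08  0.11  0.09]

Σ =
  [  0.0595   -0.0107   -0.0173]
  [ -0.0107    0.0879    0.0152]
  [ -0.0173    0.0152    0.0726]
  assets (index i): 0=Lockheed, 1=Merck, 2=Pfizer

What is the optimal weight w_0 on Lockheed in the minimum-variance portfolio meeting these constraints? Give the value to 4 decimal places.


g=Σ⁻¹μ = [1.9907  1.2423  1.4539]
h=Σ⁻¹𝟙 = [23.8080  11.3217  17.0770]
a=μᵀg=0.426765  b=𝟙ᵀg=4.686948  c=𝟙ᵀh=52.206606  D=ac−b²=0.312468
λ₁=(c·0.100−b)/D = (52.206606·0.100−4.686948)/0.312468 = 1.708054
λ₂=(a−b·0.100)/D = (0.426765−4.686948·0.100)/0.312468 = -0.134189
w* = 1.708054·g + -0.134189·h:
  w_0 = 1.708054·1.9907 + -0.134189·23.8080 = 0.2054  (Lockheed)
  w_1 = 1.708054·1.2423 + -0.134189·11.3217 = 0.6027  (Merck)
  w_2 = 1.708054·1.4539 + -0.134189·17.0770 = 0.1919  (Pfizer)
Σw_i=1.0000  μᵀw=0.1000
σ²=wᵀΣw=λ₁·μ_p+λ₂ = 1.708054·0.100 + -0.134189 = 0.036616 ≈ 0.0366

0.2054


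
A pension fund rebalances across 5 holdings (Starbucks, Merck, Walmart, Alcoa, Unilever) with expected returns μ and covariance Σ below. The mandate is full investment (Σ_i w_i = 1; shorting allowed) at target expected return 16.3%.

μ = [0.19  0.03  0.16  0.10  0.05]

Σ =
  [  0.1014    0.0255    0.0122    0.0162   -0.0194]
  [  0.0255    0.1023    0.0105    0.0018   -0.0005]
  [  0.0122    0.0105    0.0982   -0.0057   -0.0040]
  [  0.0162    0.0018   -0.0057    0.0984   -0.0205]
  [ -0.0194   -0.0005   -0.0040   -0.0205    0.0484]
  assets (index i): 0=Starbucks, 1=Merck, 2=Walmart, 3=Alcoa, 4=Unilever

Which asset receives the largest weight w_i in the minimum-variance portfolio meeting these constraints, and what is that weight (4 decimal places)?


p=Σ⁻¹μ = [2.0580  -0.3940  1.5950  1.3060  2.5389]
q=Σ⁻¹𝟙 = [10.8562  5.8811  10.4412  15.6576  32.5681]
a=μᵀp=0.891948  b=𝟙ᵀp=7.103859  c=𝟙ᵀq=75.404110  D=ac−b²=16.791762
λ₁=(c·0.163−b)/D = (75.404110·0.163−7.103859)/16.791762 = 0.308902
λ₂=(a−b·0.163)/D = (0.891948−7.103859·0.163)/16.791762 = -0.015840
w* = 0.308902·p + -0.015840·q:
  w_0 = 0.308902·2.0580 + -0.015840·10.8562 = 0.4638  (Starbucks)
  w_1 = 0.308902·-0.3940 + -0.015840·5.8811 = -0.2149  (Merck)
  w_2 = 0.308902·1.5950 + -0.015840·10.4412 = 0.3273  (Walmart)
  w_3 = 0.308902·1.3060 + -0.015840·15.6576 = 0.1554  (Alcoa)
  w_4 = 0.308902·2.5389 + -0.015840·32.5681 = 0.2684  (Unilever)
Σw_i=1.0000  μᵀw=0.1630
σ²=wᵀΣw=λ₁·μ_p+λ₂ = 0.308902·0.163 + -0.015840 = 0.034511 ≈ 0.0345

Starbucks (0.4638)


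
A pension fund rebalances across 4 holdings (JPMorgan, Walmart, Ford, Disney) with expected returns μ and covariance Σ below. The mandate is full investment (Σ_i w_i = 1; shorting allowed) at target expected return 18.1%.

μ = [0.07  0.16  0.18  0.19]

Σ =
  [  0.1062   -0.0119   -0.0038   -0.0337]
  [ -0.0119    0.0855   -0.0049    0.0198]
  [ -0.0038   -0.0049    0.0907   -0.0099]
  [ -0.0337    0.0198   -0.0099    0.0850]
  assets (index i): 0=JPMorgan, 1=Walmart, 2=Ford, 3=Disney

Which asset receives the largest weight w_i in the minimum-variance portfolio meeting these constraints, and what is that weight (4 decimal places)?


Disney (0.4214)

g=Σ⁻¹μ = [1.8402  1.6020  2.4624  2.8785]
h=Σ⁻¹𝟙 = [16.6952  10.7749  14.2204  17.5302]
a=μᵀg=1.375275  b=𝟙ᵀg=8.783047  c=𝟙ᵀh=59.220616  D=ac−b²=4.302723
λ₁=(c·0.181−b)/D = (59.220616·0.181−8.783047)/4.302723 = 0.449921
λ₂=(a−b·0.181)/D = (1.375275−8.783047·0.181)/4.302723 = -0.049842
w* = 0.449921·g + -0.049842·h:
  w_0 = 0.449921·1.8402 + -0.049842·16.6952 = -0.0042  (JPMorgan)
  w_1 = 0.449921·1.6020 + -0.049842·10.7749 = 0.1837  (Walmart)
  w_2 = 0.449921·2.4624 + -0.049842·14.2204 = 0.3991  (Ford)
  w_3 = 0.449921·2.8785 + -0.049842·17.5302 = 0.4214  (Disney)
Σw_i=1.0000  μᵀw=0.1810
σ²=wᵀΣw=λ₁·μ_p+λ₂ = 0.449921·0.181 + -0.049842 = 0.031594 ≈ 0.0316


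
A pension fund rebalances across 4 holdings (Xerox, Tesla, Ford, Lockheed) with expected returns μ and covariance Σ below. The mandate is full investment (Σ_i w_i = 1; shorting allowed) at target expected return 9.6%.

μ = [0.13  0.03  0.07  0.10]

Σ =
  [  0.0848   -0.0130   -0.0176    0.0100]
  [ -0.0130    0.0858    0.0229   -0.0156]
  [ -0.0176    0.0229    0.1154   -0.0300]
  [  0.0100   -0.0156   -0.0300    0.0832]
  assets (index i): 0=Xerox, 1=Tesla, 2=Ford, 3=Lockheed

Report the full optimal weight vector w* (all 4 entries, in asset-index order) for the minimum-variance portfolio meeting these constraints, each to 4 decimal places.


x=Σ⁻¹μ = [1.6793  0.5752  1.1438  1.5204]
y=Σ⁻¹𝟙 = [14.4623  13.6241  12.6944  17.4128]
a=μᵀx=0.467669  b=𝟙ᵀx=4.918710  c=𝟙ᵀy=58.193588  D=ac−b²=3.021652
λ₁=(c·0.096−b)/D = (58.193588·0.096−4.918710)/3.021652 = 0.221030
λ₂=(a−b·0.096)/D = (0.467669−4.918710·0.096)/3.021652 = -0.001498
w* = 0.221030·x + -0.001498·y:
  w_0 = 0.221030·1.6793 + -0.001498·14.4623 = 0.3495  (Xerox)
  w_1 = 0.221030·0.5752 + -0.001498·13.6241 = 0.1067  (Tesla)
  w_2 = 0.221030·1.1438 + -0.001498·12.6944 = 0.2338  (Ford)
  w_3 = 0.221030·1.5204 + -0.001498·17.4128 = 0.3100  (Lockheed)
Σw_i=1.0000  μᵀw=0.0960
σ²=wᵀΣw=λ₁·μ_p+λ₂ = 0.221030·0.096 + -0.001498 = 0.019721 ≈ 0.0197

0.3495  0.1067  0.2338  0.3100


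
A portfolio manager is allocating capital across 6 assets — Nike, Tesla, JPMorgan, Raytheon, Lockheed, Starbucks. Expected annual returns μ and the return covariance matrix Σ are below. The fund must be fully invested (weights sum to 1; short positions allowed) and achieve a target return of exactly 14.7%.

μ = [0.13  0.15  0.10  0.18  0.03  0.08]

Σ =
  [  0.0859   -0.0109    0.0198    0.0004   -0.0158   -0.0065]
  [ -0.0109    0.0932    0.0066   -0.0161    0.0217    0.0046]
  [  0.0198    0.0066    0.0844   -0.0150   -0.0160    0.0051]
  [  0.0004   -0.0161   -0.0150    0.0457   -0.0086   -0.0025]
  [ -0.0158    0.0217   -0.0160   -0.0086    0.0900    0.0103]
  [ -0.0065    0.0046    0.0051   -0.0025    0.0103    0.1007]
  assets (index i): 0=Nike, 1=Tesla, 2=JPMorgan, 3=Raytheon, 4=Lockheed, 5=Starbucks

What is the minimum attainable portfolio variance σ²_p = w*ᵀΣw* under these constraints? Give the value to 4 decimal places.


0.0120

g=Σ⁻¹μ = [1.6014  2.4116  1.7031  5.5210  0.7765  0.7590]
h=Σ⁻¹𝟙 = [12.8463  13.1061  16.4840  35.1877  15.5135  8.6130]
a=μᵀg=1.818021  b=𝟙ᵀg=12.772561  c=𝟙ᵀh=101.750527  D=ac−b²=21.846309
λ₁=(c·0.147−b)/D = (101.750527·0.147−12.772561)/21.846309 = 0.100006
λ₂=(a−b·0.147)/D = (1.818021−12.772561·0.147)/21.846309 = -0.002726
w* = 0.100006·g + -0.002726·h:
  w_0 = 0.100006·1.6014 + -0.002726·12.8463 = 0.1251  (Nike)
  w_1 = 0.100006·2.4116 + -0.002726·13.1061 = 0.2055  (Tesla)
  w_2 = 0.100006·1.7031 + -0.002726·16.4840 = 0.1254  (JPMorgan)
  w_3 = 0.100006·5.5210 + -0.002726·35.1877 = 0.4562  (Raytheon)
  w_4 = 0.100006·0.7765 + -0.002726·15.5135 = 0.0354  (Lockheed)
  w_5 = 0.100006·0.7590 + -0.002726·8.6130 = 0.0524  (Starbucks)
Σw_i=1.0000  μᵀw=0.1470
σ²=wᵀΣw=λ₁·μ_p+λ₂ = 0.100006·0.147 + -0.002726 = 0.011975 ≈ 0.0120


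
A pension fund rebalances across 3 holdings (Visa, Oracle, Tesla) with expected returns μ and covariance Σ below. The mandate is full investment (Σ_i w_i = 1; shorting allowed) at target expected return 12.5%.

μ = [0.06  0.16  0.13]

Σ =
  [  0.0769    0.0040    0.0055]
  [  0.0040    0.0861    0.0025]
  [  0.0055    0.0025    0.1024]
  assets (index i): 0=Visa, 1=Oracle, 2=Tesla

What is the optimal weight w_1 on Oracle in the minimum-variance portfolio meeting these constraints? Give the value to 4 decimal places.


p=Σ⁻¹μ = [0.6015  1.7957  1.1934]
q=Σ⁻¹𝟙 = [11.8075  10.8084  8.8676]
a=μᵀp=0.478542  b=𝟙ᵀp=3.590571  c=𝟙ᵀq=31.483411  D=ac−b²=2.173939
λ₁=(c·0.125−b)/D = (31.483411·0.125−3.590571)/2.173939 = 0.158631
λ₂=(a−b·0.125)/D = (0.478542−3.590571·0.125)/2.173939 = 0.013671
w* = 0.158631·p + 0.013671·q:
  w_0 = 0.158631·0.6015 + 0.013671·11.8075 = 0.2568  (Visa)
  w_1 = 0.158631·1.7957 + 0.013671·10.8084 = 0.4326  (Oracle)
  w_2 = 0.158631·1.1934 + 0.013671·8.8676 = 0.3105  (Tesla)
Σw_i=1.0000  μᵀw=0.1250
σ²=wᵀΣw=λ₁·μ_p+λ₂ = 0.158631·0.125 + 0.013671 = 0.033500 ≈ 0.0335

0.4326


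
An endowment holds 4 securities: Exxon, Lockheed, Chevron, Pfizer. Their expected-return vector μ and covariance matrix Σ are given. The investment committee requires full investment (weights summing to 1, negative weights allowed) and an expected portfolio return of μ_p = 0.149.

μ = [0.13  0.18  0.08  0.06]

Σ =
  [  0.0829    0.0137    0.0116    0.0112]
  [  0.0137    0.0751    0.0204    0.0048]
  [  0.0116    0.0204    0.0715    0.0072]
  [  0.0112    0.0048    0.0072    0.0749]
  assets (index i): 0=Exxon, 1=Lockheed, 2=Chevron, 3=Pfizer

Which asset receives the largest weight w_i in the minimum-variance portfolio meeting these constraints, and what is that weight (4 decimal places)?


Lockheed (0.5636)

p=Σ⁻¹μ = [1.1189  2.0822  0.2958  0.4719]
q=Σ⁻¹𝟙 = [7.8947  8.7065  9.1402  10.7340]
a=μᵀp=0.572227  b=𝟙ᵀp=3.968744  c=𝟙ᵀq=36.475456  D=ac−b²=5.121297
λ₁=(c·0.149−b)/D = (36.475456·0.149−3.968744)/5.121297 = 0.286275
λ₂=(a−b·0.149)/D = (0.572227−3.968744·0.149)/5.121297 = -0.003733
w* = 0.286275·p + -0.003733·q:
  w_0 = 0.286275·1.1189 + -0.003733·7.8947 = 0.2908  (Exxon)
  w_1 = 0.286275·2.0822 + -0.003733·8.7065 = 0.5636  (Lockheed)
  w_2 = 0.286275·0.2958 + -0.003733·9.1402 = 0.0505  (Chevron)
  w_3 = 0.286275·0.4719 + -0.003733·10.7340 = 0.0950  (Pfizer)
Σw_i=1.0000  μᵀw=0.1490
σ²=wᵀΣw=λ₁·μ_p+λ₂ = 0.286275·0.149 + -0.003733 = 0.038922 ≈ 0.0389


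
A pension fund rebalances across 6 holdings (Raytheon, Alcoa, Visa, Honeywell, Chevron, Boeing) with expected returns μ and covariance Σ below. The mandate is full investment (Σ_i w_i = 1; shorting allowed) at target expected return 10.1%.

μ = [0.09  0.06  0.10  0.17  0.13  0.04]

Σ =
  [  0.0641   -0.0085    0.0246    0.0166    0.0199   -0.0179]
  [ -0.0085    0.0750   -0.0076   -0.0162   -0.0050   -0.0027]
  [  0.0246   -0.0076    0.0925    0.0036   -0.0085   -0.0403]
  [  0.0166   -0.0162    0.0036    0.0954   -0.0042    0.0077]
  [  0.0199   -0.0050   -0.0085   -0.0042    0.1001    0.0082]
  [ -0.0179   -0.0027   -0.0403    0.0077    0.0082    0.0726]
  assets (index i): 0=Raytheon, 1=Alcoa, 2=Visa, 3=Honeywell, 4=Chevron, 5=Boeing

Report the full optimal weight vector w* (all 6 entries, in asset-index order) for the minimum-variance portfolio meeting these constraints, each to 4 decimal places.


0.0562  0.1908  0.2101  0.2099  0.1609  0.1721

g=Σ⁻¹μ = [0.3861  1.5656  1.7346  1.8720  1.4188  1.3085]
h=Σ⁻¹𝟙 = [12.8367  20.4905  21.6069  9.0397  8.3993  27.7876]
a=μᵀg=0.857174  b=𝟙ᵀg=8.285580  c=𝟙ᵀh=100.160681  D=ac−b²=17.204287
λ₁=(c·0.101−b)/D = (100.160681·0.101−8.285580)/17.204287 = 0.106407
λ₂=(a−b·0.101)/D = (0.857174−8.285580·0.101)/17.204287 = 0.001182
w* = 0.106407·g + 0.001182·h:
  w_0 = 0.106407·0.3861 + 0.001182·12.8367 = 0.0562  (Raytheon)
  w_1 = 0.106407·1.5656 + 0.001182·20.4905 = 0.1908  (Alcoa)
  w_2 = 0.106407·1.7346 + 0.001182·21.6069 = 0.2101  (Visa)
  w_3 = 0.106407·1.8720 + 0.001182·9.0397 = 0.2099  (Honeywell)
  w_4 = 0.106407·1.4188 + 0.001182·8.3993 = 0.1609  (Chevron)
  w_5 = 0.106407·1.3085 + 0.001182·27.7876 = 0.1721  (Boeing)
Σw_i=1.0000  μᵀw=0.1010
σ²=wᵀΣw=λ₁·μ_p+λ₂ = 0.106407·0.101 + 0.001182 = 0.011929 ≈ 0.0119


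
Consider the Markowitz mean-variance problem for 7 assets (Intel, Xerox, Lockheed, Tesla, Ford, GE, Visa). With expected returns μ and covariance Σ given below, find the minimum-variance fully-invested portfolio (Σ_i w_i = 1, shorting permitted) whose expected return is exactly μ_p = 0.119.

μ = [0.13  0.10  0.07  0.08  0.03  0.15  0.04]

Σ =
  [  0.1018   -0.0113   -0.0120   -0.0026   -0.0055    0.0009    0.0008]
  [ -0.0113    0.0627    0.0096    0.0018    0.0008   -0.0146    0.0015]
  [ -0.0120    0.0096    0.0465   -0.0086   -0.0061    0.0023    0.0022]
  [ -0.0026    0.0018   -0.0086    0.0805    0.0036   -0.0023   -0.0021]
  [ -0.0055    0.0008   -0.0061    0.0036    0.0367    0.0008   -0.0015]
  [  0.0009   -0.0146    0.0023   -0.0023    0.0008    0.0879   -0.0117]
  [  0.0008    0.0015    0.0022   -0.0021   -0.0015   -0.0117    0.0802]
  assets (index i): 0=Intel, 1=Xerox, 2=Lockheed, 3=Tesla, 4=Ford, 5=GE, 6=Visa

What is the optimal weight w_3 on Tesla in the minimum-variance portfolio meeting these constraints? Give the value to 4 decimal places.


x=Σ⁻¹μ = [1.7883  2.0660  1.7841  1.2221  1.2020  2.1062  0.7551]
y=Σ⁻¹𝟙 = [16.9247  17.0917  27.9720  14.9208  32.8542  15.3256  14.4540]
a=μᵀx=1.043916  b=𝟙ᵀx=10.923706  c=𝟙ᵀy=139.542913  D=ac−b²=26.343707
λ₁=(c·0.119−b)/D = (139.542913·0.119−10.923706)/26.343707 = 0.215683
λ₂=(a−b·0.119)/D = (1.043916−10.923706·0.119)/26.343707 = -0.009718
w* = 0.215683·x + -0.009718·y:
  w_0 = 0.215683·1.7883 + -0.009718·16.9247 = 0.2212  (Intel)
  w_1 = 0.215683·2.0660 + -0.009718·17.0917 = 0.2795  (Xerox)
  w_2 = 0.215683·1.7841 + -0.009718·27.9720 = 0.1130  (Lockheed)
  w_3 = 0.215683·1.2221 + -0.009718·14.9208 = 0.1186  (Tesla)
  w_4 = 0.215683·1.2020 + -0.009718·32.8542 = -0.0600  (Ford)
  w_5 = 0.215683·2.1062 + -0.009718·15.3256 = 0.3053  (GE)
  w_6 = 0.215683·0.7551 + -0.009718·14.4540 = 0.0224  (Visa)
Σw_i=1.0000  μᵀw=0.1190
σ²=wᵀΣw=λ₁·μ_p+λ₂ = 0.215683·0.119 + -0.009718 = 0.015948 ≈ 0.0159

0.1186


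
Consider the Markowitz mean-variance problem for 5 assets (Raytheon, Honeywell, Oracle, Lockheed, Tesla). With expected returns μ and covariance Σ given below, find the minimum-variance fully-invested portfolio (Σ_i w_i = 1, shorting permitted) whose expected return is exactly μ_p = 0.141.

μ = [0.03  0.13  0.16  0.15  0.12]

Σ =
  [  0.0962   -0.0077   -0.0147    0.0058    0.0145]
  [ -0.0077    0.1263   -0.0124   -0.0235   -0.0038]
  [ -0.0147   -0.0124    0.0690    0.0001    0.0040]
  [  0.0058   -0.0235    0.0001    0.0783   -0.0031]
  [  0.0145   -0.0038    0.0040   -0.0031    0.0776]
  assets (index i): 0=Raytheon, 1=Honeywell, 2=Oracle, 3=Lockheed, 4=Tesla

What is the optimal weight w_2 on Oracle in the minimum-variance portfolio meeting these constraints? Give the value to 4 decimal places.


g=Σ⁻¹μ = [0.4877  1.8278  2.6603  2.4844  1.5069]
h=Σ⁻¹𝟙 = [11.7200  13.8796  18.8186  16.4829  11.0648]
a=μᵀg=1.231380  b=𝟙ᵀg=8.967129  c=𝟙ᵀh=71.965868  D=ac−b²=8.207948
λ₁=(c·0.141−b)/D = (71.965868·0.141−8.967129)/8.207948 = 0.143770
λ₂=(a−b·0.141)/D = (1.231380−8.967129·0.141)/8.207948 = -0.004019
w* = 0.143770·g + -0.004019·h:
  w_0 = 0.143770·0.4877 + -0.004019·11.7200 = 0.0230  (Raytheon)
  w_1 = 0.143770·1.8278 + -0.004019·13.8796 = 0.2070  (Honeywell)
  w_2 = 0.143770·2.6603 + -0.004019·18.8186 = 0.3068  (Oracle)
  w_3 = 0.143770·2.4844 + -0.004019·16.4829 = 0.2909  (Lockheed)
  w_4 = 0.143770·1.5069 + -0.004019·11.0648 = 0.1722  (Tesla)
Σw_i=1.0000  μᵀw=0.1410
σ²=wᵀΣw=λ₁·μ_p+λ₂ = 0.143770·0.141 + -0.004019 = 0.016253 ≈ 0.0163

0.3068


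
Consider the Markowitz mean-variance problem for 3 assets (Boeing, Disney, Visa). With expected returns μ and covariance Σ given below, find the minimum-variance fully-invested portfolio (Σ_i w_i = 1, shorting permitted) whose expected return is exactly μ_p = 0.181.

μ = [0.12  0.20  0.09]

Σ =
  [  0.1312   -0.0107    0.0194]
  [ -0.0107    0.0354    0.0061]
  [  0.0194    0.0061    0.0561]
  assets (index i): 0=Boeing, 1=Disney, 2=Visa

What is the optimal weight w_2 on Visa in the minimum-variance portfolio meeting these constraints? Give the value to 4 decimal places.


g=Σ⁻¹μ = [1.3277  5.9655  0.4965]
h=Σ⁻¹𝟙 = [8.2063  28.6839  11.8686]
a=μᵀg=1.397109  b=𝟙ᵀg=7.789703  c=𝟙ᵀh=48.758742  D=ac−b²=7.441809
λ₁=(c·0.181−b)/D = (48.758742·0.181−7.789703)/7.441809 = 0.139164
λ₂=(a−b·0.181)/D = (1.397109−7.789703·0.181)/7.441809 = -0.001724
w* = 0.139164·g + -0.001724·h:
  w_0 = 0.139164·1.3277 + -0.001724·8.2063 = 0.1706  (Boeing)
  w_1 = 0.139164·5.9655 + -0.001724·28.6839 = 0.7807  (Disney)
  w_2 = 0.139164·0.4965 + -0.001724·11.8686 = 0.0486  (Visa)
Σw_i=1.0000  μᵀw=0.1810
σ²=wᵀΣw=λ₁·μ_p+λ₂ = 0.139164·0.181 + -0.001724 = 0.023465 ≈ 0.0235

0.0486


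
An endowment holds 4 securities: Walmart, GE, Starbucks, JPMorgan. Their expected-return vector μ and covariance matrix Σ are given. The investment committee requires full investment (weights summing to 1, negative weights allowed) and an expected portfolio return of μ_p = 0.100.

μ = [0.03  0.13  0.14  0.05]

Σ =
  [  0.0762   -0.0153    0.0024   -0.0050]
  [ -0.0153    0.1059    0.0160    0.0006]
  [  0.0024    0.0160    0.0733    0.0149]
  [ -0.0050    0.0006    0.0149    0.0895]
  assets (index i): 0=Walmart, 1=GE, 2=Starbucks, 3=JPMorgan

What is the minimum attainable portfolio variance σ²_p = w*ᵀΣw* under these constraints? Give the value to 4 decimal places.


p=Σ⁻¹μ = [0.5790  1.0688  1.5929  0.3186]
q=Σ⁻¹𝟙 = [15.6101  10.3180  8.7406  10.5209]
a=μᵀp=0.395253  b=𝟙ᵀp=3.559372  c=𝟙ᵀq=45.189653  D=ac−b²=5.192206
λ₁=(c·0.100−b)/D = (45.189653·0.100−3.559372)/5.192206 = 0.184814
λ₂=(a−b·0.100)/D = (0.395253−3.559372·0.100)/5.192206 = 0.007572
w* = 0.184814·p + 0.007572·q:
  w_0 = 0.184814·0.5790 + 0.007572·15.6101 = 0.2252  (Walmart)
  w_1 = 0.184814·1.0688 + 0.007572·10.3180 = 0.2756  (GE)
  w_2 = 0.184814·1.5929 + 0.007572·8.7406 = 0.3606  (Starbucks)
  w_3 = 0.184814·0.3186 + 0.007572·10.5209 = 0.1386  (JPMorgan)
Σw_i=1.0000  μᵀw=0.1000
σ²=wᵀΣw=λ₁·μ_p+λ₂ = 0.184814·0.100 + 0.007572 = 0.026053 ≈ 0.0261

0.0261


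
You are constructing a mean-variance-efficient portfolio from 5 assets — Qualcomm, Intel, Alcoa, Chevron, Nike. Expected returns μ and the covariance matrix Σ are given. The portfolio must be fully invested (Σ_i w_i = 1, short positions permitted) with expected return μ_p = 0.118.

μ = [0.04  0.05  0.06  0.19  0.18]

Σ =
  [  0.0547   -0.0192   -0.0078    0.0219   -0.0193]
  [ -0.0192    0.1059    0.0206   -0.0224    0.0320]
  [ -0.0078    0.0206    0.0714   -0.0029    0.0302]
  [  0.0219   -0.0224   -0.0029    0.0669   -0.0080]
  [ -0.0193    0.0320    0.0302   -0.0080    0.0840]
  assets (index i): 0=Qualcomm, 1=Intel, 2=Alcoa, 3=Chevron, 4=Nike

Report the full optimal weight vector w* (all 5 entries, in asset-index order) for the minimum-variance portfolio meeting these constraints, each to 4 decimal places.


g=Σ⁻¹μ = [0.4876  0.5259  -0.1487  3.1379  2.4068]
h=Σ⁻¹𝟙 = [22.0107  11.2140  9.2126  13.1679  10.6319]
a=μᵀg=1.066311  b=𝟙ᵀg=6.409528  c=𝟙ᵀh=66.237136  D=ac−b²=29.547360
λ₁=(c·0.118−b)/D = (66.237136·0.118−6.409528)/29.547360 = 0.047600
λ₂=(a−b·0.118)/D = (1.066311−6.409528·0.118)/29.547360 = 0.010491
w* = 0.047600·g + 0.010491·h:
  w_0 = 0.047600·0.4876 + 0.010491·22.0107 = 0.2541  (Qualcomm)
  w_1 = 0.047600·0.5259 + 0.010491·11.2140 = 0.1427  (Intel)
  w_2 = 0.047600·-0.1487 + 0.010491·9.2126 = 0.0896  (Alcoa)
  w_3 = 0.047600·3.1379 + 0.010491·13.1679 = 0.2875  (Chevron)
  w_4 = 0.047600·2.4068 + 0.010491·10.6319 = 0.2261  (Nike)
Σw_i=1.0000  μᵀw=0.1180
σ²=wᵀΣw=λ₁·μ_p+λ₂ = 0.047600·0.118 + 0.010491 = 0.016108 ≈ 0.0161

0.2541  0.1427  0.0896  0.2875  0.2261


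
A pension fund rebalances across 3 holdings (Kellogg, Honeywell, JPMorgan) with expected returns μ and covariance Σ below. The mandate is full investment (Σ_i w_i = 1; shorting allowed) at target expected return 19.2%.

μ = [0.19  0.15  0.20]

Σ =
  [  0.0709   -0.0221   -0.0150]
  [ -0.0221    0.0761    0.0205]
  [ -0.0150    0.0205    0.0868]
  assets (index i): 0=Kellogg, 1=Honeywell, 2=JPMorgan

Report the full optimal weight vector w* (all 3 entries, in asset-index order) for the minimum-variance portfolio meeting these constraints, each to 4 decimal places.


0.4912  0.0618  0.4470

p=Σ⁻¹μ = [3.9594  2.4733  2.4043]
q=Σ⁻¹𝟙 = [21.6105  16.3470  11.3945]
a=μᵀp=1.604132  b=𝟙ᵀp=8.836951  c=𝟙ᵀq=49.352023  D=ac−b²=1.075475
λ₁=(c·0.192−b)/D = (49.352023·0.192−8.836951)/1.075475 = 0.593819
λ₂=(a−b·0.192)/D = (1.604132−8.836951·0.192)/1.075475 = -0.086066
w* = 0.593819·p + -0.086066·q:
  w_0 = 0.593819·3.9594 + -0.086066·21.6105 = 0.4912  (Kellogg)
  w_1 = 0.593819·2.4733 + -0.086066·16.3470 = 0.0618  (Honeywell)
  w_2 = 0.593819·2.4043 + -0.086066·11.3945 = 0.4470  (JPMorgan)
Σw_i=1.0000  μᵀw=0.1920
σ²=wᵀΣw=λ₁·μ_p+λ₂ = 0.593819·0.192 + -0.086066 = 0.027947 ≈ 0.0279
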